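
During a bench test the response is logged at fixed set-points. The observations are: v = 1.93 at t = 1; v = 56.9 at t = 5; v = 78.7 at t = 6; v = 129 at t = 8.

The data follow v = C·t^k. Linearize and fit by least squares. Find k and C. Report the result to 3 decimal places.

k = 2.047, C = 1.967

Let Y = ln v. Fitting Y = k·ln t + ln C by least squares:
Σln t = 5.4806, Σ(ln t)² = 10.1248, Σln v = 13.9243, Σln t·ln v = 24.4321.
Equations: 10.1248·k + 5.4806·ln C = 24.4321;  5.4806·k + 4·ln C = 13.9243.
Δ = 10.1248·4 − (5.4806)² = 10.4617; k = (24.4321·4 − 5.4806·13.9243)/10.4617 = 2.04694, ln C = (10.1248·13.9243 − 5.4806·24.4321)/10.4617 = 0.67643, so C = exp(0.67643) = 1.96684.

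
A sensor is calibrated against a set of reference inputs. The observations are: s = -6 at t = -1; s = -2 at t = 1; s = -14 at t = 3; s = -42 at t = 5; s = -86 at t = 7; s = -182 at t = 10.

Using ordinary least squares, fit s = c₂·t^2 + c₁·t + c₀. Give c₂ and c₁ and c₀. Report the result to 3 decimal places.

c₂ = -2.000, c₁ = 2.000, c₀ = -2.000

The normal system XᵀX·[c₂, c₁, c₀]ᵀ = Xᵀs is [[13109, 1495, 185]; [1495, 185, 25]; [185, 25, 6]]·[c₂, c₁, c₀]ᵀ = [-23598, -2670, -332]ᵀ.
Inverting the 3×3 Gram matrix, [c₂, c₁, c₀]ᵀ = [-2, 2, -2]ᵀ.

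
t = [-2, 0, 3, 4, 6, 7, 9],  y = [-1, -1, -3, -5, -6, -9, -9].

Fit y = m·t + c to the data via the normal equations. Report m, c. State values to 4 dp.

Setting ∂/∂m … = 0 gives: 195·m + 27·c = -207;  27·m + 7·c = -34.
(Σt·t = 195, Σt = 27, Σ1 = 7, Σt·y = -207, Σy = -34.)
Δ = 195·7 − 27² = 636.
m = ((-207)·7 − 27·(-34))/636 = -177/212; c = (195·(-34) − 27·(-207))/636 = -347/212.

m = -0.8349, c = -1.6368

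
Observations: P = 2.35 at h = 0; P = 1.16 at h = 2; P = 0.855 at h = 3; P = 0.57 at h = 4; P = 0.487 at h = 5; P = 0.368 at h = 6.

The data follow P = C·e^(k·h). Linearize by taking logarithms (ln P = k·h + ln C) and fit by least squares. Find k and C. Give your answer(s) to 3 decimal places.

k = -0.310, C = 2.213

With ln Pᵢ as the transformed response and hᵢ as the regressor:
Σh = 20.0000, Σ(h)² = 90.0000, Σln P = -1.4351, Σh·ln P = -12.0171.
Normal system: [[90.0000, 20.0000]; [20.0000, 6]]·[k, ln C]ᵀ = [-12.0171, -1.4351]ᵀ.
Slope k = (n·Σh·ln P − Σh·Σln P)/(n·Σ(h)² − (Σh)²) = (6·-12.0171 − 20.0000·-1.4351)/140.0000 = -0.31000; ln C = (Σln P − k·Σh)/n = 0.79416, so C = exp(0.79416) = 2.21259.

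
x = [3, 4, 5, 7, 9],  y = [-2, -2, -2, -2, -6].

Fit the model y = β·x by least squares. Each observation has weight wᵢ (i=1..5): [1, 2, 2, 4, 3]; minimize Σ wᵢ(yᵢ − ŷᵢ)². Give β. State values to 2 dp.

With design matrix A, AᵀWA = [[530]] and AᵀWy = [-260]ᵀ.
Hence β = -260 / 530 ≈ -0.490566.

β = -0.49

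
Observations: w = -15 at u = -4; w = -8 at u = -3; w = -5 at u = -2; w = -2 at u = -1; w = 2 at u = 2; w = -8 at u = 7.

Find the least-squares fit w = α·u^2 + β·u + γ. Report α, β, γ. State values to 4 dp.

Compute the Gram sums: Σu^2·u^2 = 2771, Σu^2·u = 251, Σu^2 = 83, Σu·u = 83, Σu = -1, Σ1 = 6.
For Xᵀw: Σu^2·w = -718, Σu·w = 44, Σw = -36.
So XᵀX·[α, β, γ]ᵀ = Xᵀw: [[2771, 251, 83]; [251, 83, -1]; [83, -1, 6]]·[α, β, γ]ᵀ = [-718, 44, -36]ᵀ.
Solving the 3×3 system (Gaussian elimination) gives α = -4041/9184, β = 17133/9184, γ = 913/2296.

α = -0.4400, β = 1.8655, γ = 0.3976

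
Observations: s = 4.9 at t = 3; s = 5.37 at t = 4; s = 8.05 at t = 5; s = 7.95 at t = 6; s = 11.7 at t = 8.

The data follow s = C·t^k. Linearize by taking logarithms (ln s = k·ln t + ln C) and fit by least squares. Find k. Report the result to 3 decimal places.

Let Y = ln s. Fitting Y = k·ln t + ln C by least squares:
Σln t = 7.9655, Σ(ln t)² = 13.2535, Σln s = 9.8885, Σln t·ln s = 16.2620.
Equations: 13.2535·k + 7.9655·ln C = 16.2620;  7.9655·k + 5·ln C = 9.8885.
Solving (det = 2.8177): k = 0.90246, ln C = 0.53998.

k = 0.902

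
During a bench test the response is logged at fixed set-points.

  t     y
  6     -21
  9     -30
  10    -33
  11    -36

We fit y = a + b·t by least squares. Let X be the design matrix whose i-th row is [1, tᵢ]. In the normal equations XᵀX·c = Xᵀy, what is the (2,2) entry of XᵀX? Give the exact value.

338

Row 2 ↔ basis t, column 2 ↔ basis t, so (XᵀX)_{2,2} = Σᵢ (t)·(t) = (6)·(6) + (9)·(9) + (10)·(10) + (11)·(11) = 338.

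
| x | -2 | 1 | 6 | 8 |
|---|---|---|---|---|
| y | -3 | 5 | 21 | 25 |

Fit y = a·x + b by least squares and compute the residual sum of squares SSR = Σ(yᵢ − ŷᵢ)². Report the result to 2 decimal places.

SSR = 1.91

The normal system MᵀM·[a, b]ᵀ = Mᵀy is [[105, 13]; [13, 4]]·[a, b]ᵀ = [337, 48]ᵀ.
Δ = 105·4 − 13² = 251.
a = (337·4 − 13·48)/251 = 724/251; b = (105·48 − 13·337)/251 = 659/251.
Residuals: 36/251, -128/251, 268/251, -176/251; SSR = 480/251.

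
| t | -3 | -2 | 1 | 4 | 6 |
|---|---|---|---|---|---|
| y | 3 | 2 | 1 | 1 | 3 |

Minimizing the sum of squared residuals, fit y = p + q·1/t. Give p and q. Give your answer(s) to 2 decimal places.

Normal-equation sums: Σ1 = 5, Σ1/t = 7/12, Σ1/t·1/t = 209/144.
Moment sums: Σy = 10, Σ1/t·y = -1/4.
Normal equations: [[5, 7/12]; [7/12, 209/144]]·[p, q]ᵀ = [10, -1/4]ᵀ.
det = 5·(209/144) − (7/12)² = 83/12.
p = (10·(209/144) − (7/12)·(-1/4))/(83/12) = 2111/996; q = (5·(-1/4) − (7/12)·10)/(83/12) = -85/83.

p = 2.12, q = -1.02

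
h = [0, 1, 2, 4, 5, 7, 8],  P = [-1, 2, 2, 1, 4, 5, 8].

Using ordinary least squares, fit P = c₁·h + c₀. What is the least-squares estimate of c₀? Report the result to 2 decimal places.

Setting ∂/∂c₁ … = 0 gives: 159·c₁ + 27·c₀ = 129;  27·c₁ + 7·c₀ = 21.
(Σh·h = 159, Σh = 27, Σ1 = 7, Σh·P = 129, ΣP = 21.)
Eliminating c₀: 7·(row 1) − 27·(row 2) gives 384·c₁ = 7·129 − 27·21 = 336, so c₁ = 7/8.
Then c₀ = (21 − 27·(7/8))/7 = -3/8.

c₀ = -0.38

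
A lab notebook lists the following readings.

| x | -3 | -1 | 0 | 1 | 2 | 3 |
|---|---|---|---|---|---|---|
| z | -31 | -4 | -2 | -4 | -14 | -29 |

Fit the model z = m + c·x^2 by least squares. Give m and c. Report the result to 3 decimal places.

m = -1.238, c = -3.190

The normal system MᵀM·[m, c]ᵀ = Mᵀz is [[6, 24]; [24, 180]]·[m, c]ᵀ = [-84, -604]ᵀ.
det = 6·180 − 24² = 504.
m = ((-84)·180 − 24·(-604))/504 = -26/21; c = (6·(-604) − 24·(-84))/504 = -67/21.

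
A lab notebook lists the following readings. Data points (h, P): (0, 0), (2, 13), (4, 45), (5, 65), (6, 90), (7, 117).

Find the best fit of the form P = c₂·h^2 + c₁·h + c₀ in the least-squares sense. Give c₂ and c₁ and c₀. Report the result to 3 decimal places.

c₂ = 1.893, c₁ = 3.625, c₀ = -0.515

The normal system MᵀM·[c₂, c₁, c₀]ᵀ = MᵀP is [[4594, 756, 130]; [756, 130, 24]; [130, 24, 6]]·[c₂, c₁, c₀]ᵀ = [11370, 1890, 330]ᵀ.
Inverting the 3×3 Gram matrix, [c₂, c₁, c₀]ᵀ = [672/355, 1287/355, -183/355]ᵀ.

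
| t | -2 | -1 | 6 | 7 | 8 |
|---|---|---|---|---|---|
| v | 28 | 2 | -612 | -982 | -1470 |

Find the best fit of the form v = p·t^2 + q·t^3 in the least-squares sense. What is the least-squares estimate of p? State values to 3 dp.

Setting ∂/∂p … = 0 gives: 7810·p + 57318·q = -164116;  57318·p + 426514·q = -1221884.
det = 7810·426514 − 57318² = 45721216.
p = ((-164116)·426514 − 57318·(-1221884))/45721216 = 298246/357197; q = (7810·(-1221884) − 57318·(-164116))/45721216 = -1063384/357197.

p = 0.835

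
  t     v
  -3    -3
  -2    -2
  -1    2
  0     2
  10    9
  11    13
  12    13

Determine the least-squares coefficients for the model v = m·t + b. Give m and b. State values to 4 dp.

Compute the Gram sums: Σt·t = 379, Σt = 27, Σ1 = 7.
And Σt·v = 400, Σv = 34.
Normal equations: [[379, 27]; [27, 7]]·[m, b]ᵀ = [400, 34]ᵀ.
Δ = 379·7 − 27² = 1924.
m = (400·7 − 27·34)/1924 = 941/962; b = (379·34 − 27·400)/1924 = 1043/962.

m = 0.9782, b = 1.0842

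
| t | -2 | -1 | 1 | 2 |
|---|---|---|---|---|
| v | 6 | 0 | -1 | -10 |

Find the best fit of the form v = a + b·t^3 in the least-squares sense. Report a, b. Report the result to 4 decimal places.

a = -1.2500, b = -0.9923

Compute the Gram sums: Σ1 = 4, Σt^3 = 0, Σt^3·t^3 = 130.
Moment sums: Σv = -5, Σt^3·v = -129.
det = 4·130 − 0² = 520.
a = ((-5)·130 − 0·(-129))/520 = -5/4; b = (4·(-129) − 0·(-5))/520 = -129/130.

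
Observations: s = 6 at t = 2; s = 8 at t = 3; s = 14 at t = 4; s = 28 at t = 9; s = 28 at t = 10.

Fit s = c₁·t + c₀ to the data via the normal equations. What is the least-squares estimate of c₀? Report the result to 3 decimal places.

From the data, Σt·t = 210, Σt = 28, Σ1 = 5.
Moment sums: Σt·s = 624, Σs = 84.
AᵀA·[c₁, c₀]ᵀ = Aᵀs becomes [[210, 28]; [28, 5]]·[c₁, c₀]ᵀ = [624, 84]ᵀ.
Determinant 210·5 − 28² = 266.
c₁ = (624·5 − 28·84)/266 = 384/133; c₀ = (210·84 − 28·624)/266 = 12/19.

c₀ = 0.632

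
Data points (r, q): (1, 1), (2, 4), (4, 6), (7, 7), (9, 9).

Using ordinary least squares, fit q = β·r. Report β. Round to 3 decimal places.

β = 1.079

Entries of XᵀX: Σr·r = 151.
For Xᵀq: Σr·q = 163.
β = 163/151 = 1.07947.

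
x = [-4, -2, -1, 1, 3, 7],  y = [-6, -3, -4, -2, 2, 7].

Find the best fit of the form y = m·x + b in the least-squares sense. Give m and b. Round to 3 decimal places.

Compute the Gram sums: Σx·x = 80, Σx = 4, Σ1 = 6.
Right-hand side: Σx·y = 87, Σy = -6.
Δ = 80·6 − 4² = 464.
m = (87·6 − 4·(-6))/464 = 273/232; b = (80·(-6) − 4·87)/464 = -207/116.

m = 1.177, b = -1.784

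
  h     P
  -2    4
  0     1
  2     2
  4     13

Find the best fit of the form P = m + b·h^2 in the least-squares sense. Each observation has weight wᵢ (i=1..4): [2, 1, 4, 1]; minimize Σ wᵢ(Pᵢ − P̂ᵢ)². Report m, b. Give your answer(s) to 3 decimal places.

m = -0.263, b = 0.803

XᵀWX·[m, b]ᵀ = XᵀWP reads: 8·m + 40·b = 30;  40·m + 352·b = 272.
Δ = 8·352 − 40² = 1216.
m = (30·352 − 40·272)/1216 = -5/19; b = (8·272 − 40·30)/1216 = 61/76.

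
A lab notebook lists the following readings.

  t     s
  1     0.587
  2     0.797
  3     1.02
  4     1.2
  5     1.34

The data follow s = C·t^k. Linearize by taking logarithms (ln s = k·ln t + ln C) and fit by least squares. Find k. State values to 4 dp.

With ln sᵢ as the transformed response and ln tᵢ as the regressor:
Σln t = 4.7875, Σ(ln t)² = 6.1995, Σln s = -0.2648, Σln t·ln s = 0.5883.
Normal system: [[6.1995, 4.7875]; [4.7875, 5]]·[k, ln C]ᵀ = [0.5883, -0.2648]ᵀ.
Δ = 6.1995·5 − (4.7875)² = 8.0774; k = (0.5883·5 − 4.7875·-0.2648)/8.0774 = 0.52111, ln C = (6.1995·-0.2648 − 4.7875·0.5883)/8.0774 = -0.55193.

k = 0.5211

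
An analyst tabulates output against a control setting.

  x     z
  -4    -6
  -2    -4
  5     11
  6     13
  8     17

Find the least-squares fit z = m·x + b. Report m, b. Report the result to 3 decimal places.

m = 1.982, b = 1.047

From the data, Σx·x = 145, Σx = 13, Σ1 = 5.
Right-hand side: Σx·z = 301, Σz = 31.
AᵀA·[m, b]ᵀ = Aᵀz becomes [[145, 13]; [13, 5]]·[m, b]ᵀ = [301, 31]ᵀ.
Eliminating b: 5·(row 1) − 13·(row 2) gives 556·m = 5·301 − 13·31 = 1102, so m = 551/278.
Then b = (31 − 13·(551/278))/5 = 291/278.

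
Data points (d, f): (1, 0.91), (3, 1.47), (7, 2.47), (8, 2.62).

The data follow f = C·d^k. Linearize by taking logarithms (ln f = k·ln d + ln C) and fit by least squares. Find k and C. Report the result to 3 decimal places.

k = 0.516, C = 0.886

Let Y = ln f. Fitting Y = k·ln d + ln C by least squares:
XᵀX = [[9.3176, 5.1240]; [5.1240, 4]], rhs = [4.1856, 2.1583]ᵀ  (here Σln d = 5.1240, Σ(ln d)² = 9.3176, Σln f = 2.1583, Σln d·ln f = 4.1856).
Slope k = (n·Σln d·ln f − Σln d·Σln f)/(n·Σ(ln d)² − (Σln d)²) = (4·4.1856 − 5.1240·2.1583)/11.0154 = 0.51594; ln C = (Σln f − k·Σln d)/n = -0.12133, so C = exp(-0.12133) = 0.88574.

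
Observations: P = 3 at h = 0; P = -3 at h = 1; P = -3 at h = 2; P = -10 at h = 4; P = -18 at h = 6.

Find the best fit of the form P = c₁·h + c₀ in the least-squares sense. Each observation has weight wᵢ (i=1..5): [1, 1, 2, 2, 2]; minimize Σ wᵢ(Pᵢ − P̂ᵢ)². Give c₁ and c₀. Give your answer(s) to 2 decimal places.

The normal equations are: 113·c₁ + 25·c₀ = -311;  25·c₁ + 8·c₀ = -62.
(Σwᵢ·h·h = 113, Σwᵢ·h = 25, Σwᵢ·1 = 8, Σwᵢ·h·P = -311, Σwᵢ·P = -62.)
Δ = 113·8 − 25² = 279.
c₁ = ((-311)·8 − 25·(-62))/279 = -938/279; c₀ = (113·(-62) − 25·(-311))/279 = 769/279.

c₁ = -3.36, c₀ = 2.76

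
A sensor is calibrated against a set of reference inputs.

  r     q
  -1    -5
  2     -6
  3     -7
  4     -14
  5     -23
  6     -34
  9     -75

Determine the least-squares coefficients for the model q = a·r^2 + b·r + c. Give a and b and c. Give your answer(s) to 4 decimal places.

The normal system XᵀX·[a, b, c]ᵀ = Xᵀq is [[8836, 1168, 172]; [1168, 172, 28]; [172, 28, 7]]·[a, b, c]ᵀ = [-8190, -1078, -164]ᵀ.
Solving the 3×3 system (Gaussian elimination) gives a = -915/898, b = 15061/13470, c = -19292/6735.

a = -1.0189, b = 1.1181, c = -2.8644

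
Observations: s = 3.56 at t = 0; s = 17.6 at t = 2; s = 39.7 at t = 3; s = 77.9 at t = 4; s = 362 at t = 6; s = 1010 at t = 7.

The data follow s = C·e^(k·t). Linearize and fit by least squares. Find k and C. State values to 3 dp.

k = 0.791, C = 3.538

Taking logs, ln s = k·t + ln C, so regress ln s on t.
AᵀA = [[114.0000, 22.0000]; [22.0000, 6]], rhs = [117.9754, 24.9838]ᵀ  (here Σt = 22.0000, Σ(t)² = 114.0000, Σln s = 24.9838, Σt·ln s = 117.9754).
Δ = 114.0000·6 − (22.0000)² = 200.0000; k = (117.9754·6 − 22.0000·24.9838)/200.0000 = 0.79104, ln C = (114.0000·24.9838 − 22.0000·117.9754)/200.0000 = 1.26347, so C = exp(1.26347) = 3.53767.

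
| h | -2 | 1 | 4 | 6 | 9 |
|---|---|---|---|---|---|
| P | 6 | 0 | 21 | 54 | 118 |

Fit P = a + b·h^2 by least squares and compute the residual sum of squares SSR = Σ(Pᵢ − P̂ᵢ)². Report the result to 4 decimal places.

Compute the Gram sums: Σ1 = 5, Σh^2 = 138, Σh^2·h^2 = 8130.
And ΣP = 199, Σh^2·P = 11862.
So AᵀA·[a, b]ᵀ = AᵀP: [[5, 138]; [138, 8130]]·[a, b]ᵀ = [199, 11862]ᵀ.
Δ = 5·8130 − 138² = 21606.
a = (199·8130 − 138·11862)/21606 = -3181/3601; b = (5·11862 − 138·199)/21606 = 5308/3601.
Residuals: 3555/3601, -2127/3601, -6126/3601, 6547/3601, -1849/3601; SSR = 28040/3601.

SSR = 7.7867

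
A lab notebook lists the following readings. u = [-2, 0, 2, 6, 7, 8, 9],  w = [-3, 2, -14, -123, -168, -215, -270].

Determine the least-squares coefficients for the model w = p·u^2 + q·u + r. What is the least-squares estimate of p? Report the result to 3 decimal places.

Setting ∂/∂p … = 0 gives: 14386·p + 1800·q + 238·r = -48358;  1800·p + 238·q + 30·r = -6086;  238·p + 30·q + 7·r = -791.
Inverting the 3×3 Gram matrix, [p, q, r]ᵀ = [-430316/140601, -132244/46867, 443111/140601]ᵀ.

p = -3.061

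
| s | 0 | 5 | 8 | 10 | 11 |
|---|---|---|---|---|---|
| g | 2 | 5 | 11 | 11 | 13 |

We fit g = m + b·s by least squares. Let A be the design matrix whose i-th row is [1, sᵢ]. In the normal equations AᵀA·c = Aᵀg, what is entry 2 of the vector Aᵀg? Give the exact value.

366

Entry 2 ↔ basis s, so (Aᵀg)_{2} = Σᵢ (s)·gᵢ = (0)·(2) + (5)·(5) + (8)·(11) + (10)·(11) + (11)·(13) = 366.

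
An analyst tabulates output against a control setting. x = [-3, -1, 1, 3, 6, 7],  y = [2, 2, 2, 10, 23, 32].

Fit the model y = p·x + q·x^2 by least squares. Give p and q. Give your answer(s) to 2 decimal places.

Sums needed: Σx·x = 105, Σx·x^2 = 559, Σx^2·x^2 = 3861.
Moment sums: Σx·y = 386, Σx^2·y = 2508.
Δ = 105·3861 − 559² = 92924.
p = (386·3861 − 559·2508)/92924 = 3399/3574; q = (105·2508 − 559·386)/92924 = 23783/46462.

p = 0.95, q = 0.51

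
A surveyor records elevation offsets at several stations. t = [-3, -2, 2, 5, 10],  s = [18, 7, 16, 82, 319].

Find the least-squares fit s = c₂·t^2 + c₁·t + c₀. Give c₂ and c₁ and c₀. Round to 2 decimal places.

MᵀM·[c₂, c₁, c₀]ᵀ = Mᵀs reads: 10738·c₂ + 1098·c₁ + 142·c₀ = 34204;  1098·c₂ + 142·c₁ + 12·c₀ = 3564;  142·c₂ + 12·c₁ + 5·c₀ = 442.
(Σt^2·t^2 = 10738, Σt^2·t = 1098, Σt^2 = 142, Σt·t = 142, Σt = 12, Σ1 = 5, Σt^2·s = 34204, Σt·s = 3564, Σs = 442.)
Inverting the 3×3 Gram matrix, [c₂, c₁, c₀]ᵀ = [347183/116048, 243855/116048, -93303/58024]ᵀ.

c₂ = 2.99, c₁ = 2.10, c₀ = -1.61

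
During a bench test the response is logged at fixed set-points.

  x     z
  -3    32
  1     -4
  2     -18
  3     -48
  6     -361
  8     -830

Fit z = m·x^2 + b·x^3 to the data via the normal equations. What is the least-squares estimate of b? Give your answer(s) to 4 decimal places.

b = -1.4942

Entries of MᵀM: Σx^2·x^2 = 5571, Σx^2·x^3 = 40577, Σx^3·x^3 = 310323.
Moment sums: Σx^2·z = -66336, Σx^3·z = -505244.
So MᵀM·[m, b]ᵀ = Mᵀz: [[5571, 40577]; [40577, 310323]]·[m, b]ᵀ = [-66336, -505244]ᵀ.
det = 5571·310323 − 40577² = 82316504.
m = ((-66336)·310323 − 40577·(-505244))/82316504 = -21075185/20579126; b = (5571·(-505244) − 40577·(-66336))/82316504 = -30749613/20579126.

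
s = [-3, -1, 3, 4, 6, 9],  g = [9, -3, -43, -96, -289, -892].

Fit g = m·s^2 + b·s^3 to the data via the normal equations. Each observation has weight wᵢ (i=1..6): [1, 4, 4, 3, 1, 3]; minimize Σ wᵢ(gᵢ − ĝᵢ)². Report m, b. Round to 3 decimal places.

The normal equations are: 22156·m + 188720·b = -233247;  188720·m + 1656916·b = -2036535.
(Σwᵢ·s^2·s^2 = 22156, Σwᵢ·s^2·s^3 = 188720, Σwᵢ·s^3·s^3 = 1656916, Σwᵢ·s^2·g = -233247, Σwᵢ·s^3·g = -2036535.)
Eliminating b: 1656916·(row 1) − 188720·(row 2) gives 1095392496·m = 1656916·(-233247) − 188720·(-2036535) = -2135801052, so m = -16180311/8298428.
Then b = ((-2036535) − 188720·(-16180311/8298428))/1656916 = -8356785/8298428.

m = -1.950, b = -1.007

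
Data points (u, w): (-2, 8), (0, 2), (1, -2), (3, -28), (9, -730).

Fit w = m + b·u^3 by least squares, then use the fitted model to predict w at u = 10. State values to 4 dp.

Setting ∂/∂m … = 0 gives: 5·m + 749·b = -750;  749·m + 532235·b = -532992.
Eliminating b: 532235·(row 1) − 749·(row 2) gives 2100174·m = 532235·(-750) − 749·(-532992) = 34758, so m = 5793/350029.
Then b = ((-532992) − 749·(5793/350029))/532235 = -350535/350029.
At u = 10: ŵ = (5793/350029)·(1) + (-350535/350029)·(1000) = -350529207/350029.

ŵ = -1001.4290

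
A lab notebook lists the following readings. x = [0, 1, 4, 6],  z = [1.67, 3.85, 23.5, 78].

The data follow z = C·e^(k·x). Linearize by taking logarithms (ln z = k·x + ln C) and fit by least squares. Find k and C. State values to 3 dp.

k = 0.630, C = 1.842

Let Y = ln z. Fitting Y = k·x + ln C by least squares:
AᵀA = [[53.0000, 11.0000]; [11.0000, 4]], rhs = [40.1163, 9.3746]ᵀ  (here Σx = 11.0000, Σ(x)² = 53.0000, Σln z = 9.3746, Σx·ln z = 40.1163).
Solving (det = 91.0000): k = 0.63016, ln C = 0.61071, so C = exp(0.61071) = 1.84174.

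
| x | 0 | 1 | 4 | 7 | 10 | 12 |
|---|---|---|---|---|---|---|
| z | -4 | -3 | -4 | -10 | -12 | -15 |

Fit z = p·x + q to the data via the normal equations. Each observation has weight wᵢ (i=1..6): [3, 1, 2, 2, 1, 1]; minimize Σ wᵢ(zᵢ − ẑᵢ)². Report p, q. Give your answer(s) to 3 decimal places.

Forming MᵀWM = [[375, 45]; [45, 10]] and MᵀWz = [-475, -70]ᵀ gives MᵀWM·[p, q]ᵀ = MᵀWz.
Determinant 375·10 − 45² = 1725.
p = ((-475)·10 − 45·(-70))/1725 = -64/69; q = (375·(-70) − 45·(-475))/1725 = -65/23.

p = -0.928, q = -2.826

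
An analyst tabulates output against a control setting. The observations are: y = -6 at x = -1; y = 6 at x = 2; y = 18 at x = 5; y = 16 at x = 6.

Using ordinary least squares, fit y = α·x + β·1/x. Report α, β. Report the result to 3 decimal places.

From the data, Σx·x = 66, Σx·1/x = 4, Σ1/x·1/x = 593/450.
Moment sums: Σx·y = 204, Σ1/x·y = 229/15.
So MᵀM·[α, β]ᵀ = Mᵀy: [[66, 4]; [4, 593/450]]·[α, β]ᵀ = [204, 229/15]ᵀ.
Eliminating β: (593/450)·(row 1) − 4·(row 2) gives (5323/75)·α = (593/450)·204 − 4·(229/15) = 5194/25, so α = 15582/5323.
Then β = ((229/15) − 4·(15582/5323))/(593/450) = 14370/5323.

α = 2.927, β = 2.700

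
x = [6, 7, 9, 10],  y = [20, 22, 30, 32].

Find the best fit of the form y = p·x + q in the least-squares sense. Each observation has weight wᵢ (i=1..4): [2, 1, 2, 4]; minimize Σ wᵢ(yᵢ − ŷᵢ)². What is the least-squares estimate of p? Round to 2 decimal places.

p = 3.10

Forming MᵀWM = [[683, 77]; [77, 9]] and MᵀWy = [2214, 250]ᵀ gives MᵀWM·[p, q]ᵀ = MᵀWy.
Determinant 683·9 − 77² = 218.
p = (2214·9 − 77·250)/218 = 338/109; q = (683·250 − 77·2214)/218 = 136/109.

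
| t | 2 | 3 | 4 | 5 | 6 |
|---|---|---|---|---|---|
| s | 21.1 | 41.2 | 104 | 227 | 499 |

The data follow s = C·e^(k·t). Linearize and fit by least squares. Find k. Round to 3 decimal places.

k = 0.803

Let Y = ln s. Fitting Y = k·t + ln C by least squares:
Over the data: Σt = 20.0000, Σ(t)² = 90.0000, Σln s = 23.0497, Σt·ln s = 100.2318.
Normal system: [[90.0000, 20.0000]; [20.0000, 5]]·[k, ln C]ᵀ = [100.2318, 23.0497]ᵀ.
Slope k = (n·Σt·ln s − Σt·Σln s)/(n·Σ(t)² − (Σt)²) = (5·100.2318 − 20.0000·23.0497)/50.0000 = 0.80332; ln C = (Σln s − k·Σt)/n = 1.39666.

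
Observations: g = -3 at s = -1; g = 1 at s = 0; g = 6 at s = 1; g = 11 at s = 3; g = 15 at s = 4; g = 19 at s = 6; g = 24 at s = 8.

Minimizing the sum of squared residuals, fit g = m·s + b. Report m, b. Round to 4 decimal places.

Normal-equation sums: Σs·s = 127, Σs = 21, Σ1 = 7.
For Aᵀg: Σs·g = 408, Σg = 73.
Normal equations: [[127, 21]; [21, 7]]·[m, b]ᵀ = [408, 73]ᵀ.
Eliminating b: 7·(row 1) − 21·(row 2) gives 448·m = 7·408 − 21·73 = 1323, so m = 189/64.
Then b = (73 − 21·(189/64))/7 = 703/448.

m = 2.9531, b = 1.5692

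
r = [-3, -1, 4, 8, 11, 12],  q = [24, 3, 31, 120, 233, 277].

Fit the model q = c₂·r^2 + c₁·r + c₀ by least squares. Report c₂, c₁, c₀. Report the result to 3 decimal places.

With design matrix A, AᵀA = [[39811, 3607, 355]; [3607, 355, 31]; [355, 31, 6]] and Aᵀq = [76476, 6896, 688]ᵀ.
Inverting the 3×3 Gram matrix, [c₂, c₁, c₀]ᵀ = [1568147/781890, -859751/781890, 219456/130315]ᵀ.

c₂ = 2.006, c₁ = -1.100, c₀ = 1.684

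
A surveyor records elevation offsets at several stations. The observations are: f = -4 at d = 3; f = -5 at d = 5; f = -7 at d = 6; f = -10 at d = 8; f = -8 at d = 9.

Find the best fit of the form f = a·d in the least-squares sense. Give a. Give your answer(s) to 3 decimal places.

a = -1.074

Setting ∂/∂a … = 0 gives: 215·a = -231.
a = (-231)/215 = -1.07442.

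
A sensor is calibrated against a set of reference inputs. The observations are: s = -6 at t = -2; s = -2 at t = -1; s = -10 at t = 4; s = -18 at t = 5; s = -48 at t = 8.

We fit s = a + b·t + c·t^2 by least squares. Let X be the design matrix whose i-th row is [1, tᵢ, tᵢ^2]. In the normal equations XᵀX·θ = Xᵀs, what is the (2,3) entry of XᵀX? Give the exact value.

692

Row 2 ↔ basis t, column 3 ↔ basis t^2, so (XᵀX)_{2,3} = Σᵢ (t)·(t^2) = (-2)·(4) + (-1)·(1) + (4)·(16) + (5)·(25) + (8)·(64) = 692.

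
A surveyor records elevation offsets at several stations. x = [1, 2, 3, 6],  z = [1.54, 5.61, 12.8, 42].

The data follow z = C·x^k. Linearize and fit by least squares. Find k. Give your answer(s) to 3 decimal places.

Let Y = ln z. Fitting Y = k·ln x + ln C by least squares:
Over the data: Σln x = 3.5835, Σ(ln x)² = 4.8978, Σln z = 8.4434, Σln x·ln z = 10.6932.
Normal system: [[4.8978, 3.5835]; [3.5835, 4]]·[k, ln C]ᵀ = [10.6932, 8.4434]ᵀ.
Solving (det = 6.7496): k = 1.85428, ln C = 0.44965.

k = 1.854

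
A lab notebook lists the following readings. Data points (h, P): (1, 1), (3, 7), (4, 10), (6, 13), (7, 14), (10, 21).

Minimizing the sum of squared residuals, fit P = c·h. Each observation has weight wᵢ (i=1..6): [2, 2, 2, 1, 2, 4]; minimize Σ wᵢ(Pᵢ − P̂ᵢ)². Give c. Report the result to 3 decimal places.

c = 2.113

Normal-equation sums: Σwᵢ·h·h = 586.
And Σwᵢ·h·P = 1238.
So AᵀWA·[c]ᵀ = AᵀWP: [[586]]·[c]ᵀ = [1238]ᵀ.
c = 1238/586 = 2.11263.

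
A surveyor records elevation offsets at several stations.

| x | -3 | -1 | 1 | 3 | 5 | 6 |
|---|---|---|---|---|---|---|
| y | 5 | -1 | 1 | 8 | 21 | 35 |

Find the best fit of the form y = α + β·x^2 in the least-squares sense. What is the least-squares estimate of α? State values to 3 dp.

From the data, Σ1 = 6, Σx^2 = 81, Σx^2·x^2 = 2085.
Right-hand side: Σy = 69, Σx^2·y = 1902.
So AᵀA·[α, β]ᵀ = Aᵀy: [[6, 81]; [81, 2085]]·[α, β]ᵀ = [69, 1902]ᵀ.
Eliminating β: 2085·(row 1) − 81·(row 2) gives 5949·α = 2085·69 − 81·1902 = -10197, so α = -1133/661.
Then β = (1902 − 81·(-1133/661))/2085 = 647/661.

α = -1.714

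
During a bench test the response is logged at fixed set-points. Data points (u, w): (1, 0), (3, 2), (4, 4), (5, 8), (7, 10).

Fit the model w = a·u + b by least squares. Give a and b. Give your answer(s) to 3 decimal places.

a = 1.800, b = -2.400

Entries of XᵀX: Σu·u = 100, Σu = 20, Σ1 = 5.
Right-hand side: Σu·w = 132, Σw = 24.
Normal equations: [[100, 20]; [20, 5]]·[a, b]ᵀ = [132, 24]ᵀ.
Eliminating b: 5·(row 1) − 20·(row 2) gives 100·a = 5·132 − 20·24 = 180, so a = 9/5.
Then b = (24 − 20·(9/5))/5 = -12/5.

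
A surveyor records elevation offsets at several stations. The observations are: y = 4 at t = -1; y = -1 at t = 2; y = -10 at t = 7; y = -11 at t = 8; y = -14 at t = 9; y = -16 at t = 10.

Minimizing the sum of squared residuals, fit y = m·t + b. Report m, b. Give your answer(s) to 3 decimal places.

With design matrix A, AᵀA = [[299, 35]; [35, 6]] and Aᵀy = [-450, -48]ᵀ.
Eliminating b: 6·(row 1) − 35·(row 2) gives 569·m = 6·(-450) − 35·(-48) = -1020, so m = -1020/569.
Then b = ((-48) − 35·(-1020/569))/6 = 1398/569.

m = -1.793, b = 2.457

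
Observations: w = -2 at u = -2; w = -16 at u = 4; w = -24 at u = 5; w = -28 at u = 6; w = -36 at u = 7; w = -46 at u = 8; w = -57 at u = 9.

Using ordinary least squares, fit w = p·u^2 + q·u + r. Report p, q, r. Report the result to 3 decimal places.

p = -0.516, q = -1.311, r = -2.656

Entries of MᵀM: Σu^2·u^2 = 15251, Σu^2·u = 1981, Σu^2 = 275, Σu·u = 275, Σu = 37, Σ1 = 7.
Moment sums: Σu^2·w = -11197, Σu·w = -1481, Σw = -209.
MᵀM·[p, q, r]ᵀ = Mᵀw becomes [[15251, 1981, 275]; [1981, 275, 37]; [275, 37, 7]]·[p, q, r]ᵀ = [-11197, -1481, -209]ᵀ.
Inverting the 3×3 Gram matrix, [p, q, r]ᵀ = [-11297/21896, -28715/21896, -29081/10948]ᵀ.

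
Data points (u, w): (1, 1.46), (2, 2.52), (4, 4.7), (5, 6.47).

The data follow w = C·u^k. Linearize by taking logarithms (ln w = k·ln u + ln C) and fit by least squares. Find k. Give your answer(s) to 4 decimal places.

With ln wᵢ as the transformed response and ln uᵢ as the regressor:
AᵀA = [[4.9926, 3.6889]; [3.6889, 4]], rhs = [5.7911, 4.7174]ᵀ  (here Σln u = 3.6889, Σ(ln u)² = 4.9926, Σln w = 4.7174, Σln u·ln w = 5.7911).
Solving (det = 6.3624): k = 0.90571, ln C = 0.34410.

k = 0.9057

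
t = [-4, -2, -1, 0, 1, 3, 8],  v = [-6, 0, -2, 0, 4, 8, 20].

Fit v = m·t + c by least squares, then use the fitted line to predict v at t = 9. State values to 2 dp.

Setting ∂/∂m … = 0 gives: 95·m + 5·c = 214;  5·m + 7·c = 24.
det = 95·7 − 5² = 640.
m = (214·7 − 5·24)/640 = 689/320; c = (95·24 − 5·214)/640 = 121/64.
At t = 9: v̂ = (689/320)·(9) + (121/64)·(1) = 3403/160.

v̂ = 21.27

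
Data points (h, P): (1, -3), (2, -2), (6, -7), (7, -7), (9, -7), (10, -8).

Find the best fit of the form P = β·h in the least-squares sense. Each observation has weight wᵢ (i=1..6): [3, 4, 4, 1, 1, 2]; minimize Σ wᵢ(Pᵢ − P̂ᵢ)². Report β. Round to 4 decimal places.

β = -0.9432

Sums needed: Σwᵢ·h·h = 493.
Right-hand side: Σwᵢ·h·P = -465.
Hence β = -465 / 493 ≈ -0.943205.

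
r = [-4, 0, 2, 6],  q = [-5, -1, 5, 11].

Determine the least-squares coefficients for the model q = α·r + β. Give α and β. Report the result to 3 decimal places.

Forming MᵀM = [[56, 4]; [4, 4]] and Mᵀq = [96, 10]ᵀ gives MᵀM·[α, β]ᵀ = Mᵀq.
det = 56·4 − 4² = 208.
α = (96·4 − 4·10)/208 = 43/26; β = (56·10 − 4·96)/208 = 11/13.

α = 1.654, β = 0.846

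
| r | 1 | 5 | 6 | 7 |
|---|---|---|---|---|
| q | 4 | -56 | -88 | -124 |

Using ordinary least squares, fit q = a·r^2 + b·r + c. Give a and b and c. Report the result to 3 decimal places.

a = -3.133, b = 3.674, c = 3.490

The normal system XᵀX·[a, b, c]ᵀ = Xᵀq is [[4323, 685, 111]; [685, 111, 19]; [111, 19, 4]]·[a, b, c]ᵀ = [-10640, -1672, -264]ᵀ.
Solving the 3×3 system (Gaussian elimination) gives a = -1413/451, b = 1657/451, c = 1574/451.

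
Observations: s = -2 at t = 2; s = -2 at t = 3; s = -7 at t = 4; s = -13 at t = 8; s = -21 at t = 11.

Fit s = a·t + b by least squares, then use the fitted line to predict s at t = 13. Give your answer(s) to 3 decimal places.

Setting ∂/∂a … = 0 gives: 214·a + 28·b = -373;  28·a + 5·b = -45.
Eliminating b: 5·(row 1) − 28·(row 2) gives 286·a = 5·(-373) − 28·(-45) = -605, so a = -55/26.
Then b = ((-45) − 28·(-55/26))/5 = 37/13.
At t = 13: ŝ = (-55/26)·(13) + (37/13)·(1) = -641/26.

ŝ = -24.654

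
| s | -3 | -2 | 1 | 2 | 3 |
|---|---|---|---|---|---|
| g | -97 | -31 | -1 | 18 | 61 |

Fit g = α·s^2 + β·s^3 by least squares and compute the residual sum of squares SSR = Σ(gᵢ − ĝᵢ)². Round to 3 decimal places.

Entries of AᵀA: Σs^2·s^2 = 195, Σs^2·s^3 = 1, Σs^3·s^3 = 1587.
And Σs^2·g = -377, Σs^3·g = 4657.
Normal equations: [[195, 1]; [1, 1587]]·[α, β]ᵀ = [-377, 4657]ᵀ.
Eliminating β: 1587·(row 1) − 1·(row 2) gives 309464·α = 1587·(-377) − 1·4657 = -602956, so α = -150739/77366.
Then β = (4657 − 1·(-150739/77366))/1587 = 227123/77366.
Residuals: -7765/38683, 10797/38683, -76875/38683, 89280/38683, -28172/38683; SSR = 383921/38683.

SSR = 9.925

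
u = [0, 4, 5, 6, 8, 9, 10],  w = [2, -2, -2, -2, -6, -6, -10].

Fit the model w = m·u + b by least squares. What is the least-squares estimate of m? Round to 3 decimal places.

Setting ∂/∂m … = 0 gives: 322·m + 42·b = -232;  42·m + 7·b = -26.
(Σu·u = 322, Σu = 42, Σ1 = 7, Σu·w = -232, Σw = -26.)
Determinant 322·7 − 42² = 490.
m = ((-232)·7 − 42·(-26))/490 = -38/35; b = (322·(-26) − 42·(-232))/490 = 14/5.

m = -1.086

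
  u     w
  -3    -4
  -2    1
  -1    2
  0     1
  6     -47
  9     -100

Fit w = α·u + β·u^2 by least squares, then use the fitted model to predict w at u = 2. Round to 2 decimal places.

ŵ = -7.88

Sums needed: Σu·u = 131, Σu·u^2 = 909, Σu^2·u^2 = 7955.
Right-hand side: Σu·w = -1174, Σu^2·w = -9822.
XᵀX·[α, β]ᵀ = Xᵀw becomes [[131, 909]; [909, 7955]]·[α, β]ᵀ = [-1174, -9822]ᵀ.
Eliminating β: 7955·(row 1) − 909·(row 2) gives 215824·α = 7955·(-1174) − 909·(-9822) = -410972, so α = -102743/53956.
Then β = ((-9822) − 909·(-102743/53956))/7955 = -54879/53956.
At u = 2: ŵ = (-102743/53956)·(2) + (-54879/53956)·(4) = -212501/26978.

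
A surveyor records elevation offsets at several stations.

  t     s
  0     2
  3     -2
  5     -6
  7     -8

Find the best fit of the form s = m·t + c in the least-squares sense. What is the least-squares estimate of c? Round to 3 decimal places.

Setting ∂/∂m … = 0 gives: 83·m + 15·c = -92;  15·m + 4·c = -14.
(Σt·t = 83, Σt = 15, Σ1 = 4, Σt·s = -92, Σs = -14.)
Eliminating c: 4·(row 1) − 15·(row 2) gives 107·m = 4·(-92) − 15·(-14) = -158, so m = -158/107.
Then c = ((-14) − 15·(-158/107))/4 = 218/107.

c = 2.037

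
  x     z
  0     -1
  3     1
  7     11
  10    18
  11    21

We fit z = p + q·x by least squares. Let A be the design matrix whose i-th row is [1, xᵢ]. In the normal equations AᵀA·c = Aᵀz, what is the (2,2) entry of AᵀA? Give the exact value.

279

Row 2 ↔ basis x, column 2 ↔ basis x, so (AᵀA)_{2,2} = Σᵢ (x)·(x) = (0)·(0) + (3)·(3) + (7)·(7) + (10)·(10) + (11)·(11) = 279.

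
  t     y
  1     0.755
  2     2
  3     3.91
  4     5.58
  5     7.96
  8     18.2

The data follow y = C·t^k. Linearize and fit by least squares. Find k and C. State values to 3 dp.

k = 1.516, C = 0.724

Let Y = ln y. Fitting Y = k·ln t + ln C by least squares:
XᵀX = [[10.5236, 6.8669]; [6.8669, 6]], rhs = [13.7338, 8.4707]ᵀ  (here Σln t = 6.8669, Σ(ln t)² = 10.5236, Σln y = 8.4707, Σln t·ln y = 13.7338).
Solving (det = 15.9867): k = 1.51594, ln C = -0.32319, so C = exp(-0.32319) = 0.72383.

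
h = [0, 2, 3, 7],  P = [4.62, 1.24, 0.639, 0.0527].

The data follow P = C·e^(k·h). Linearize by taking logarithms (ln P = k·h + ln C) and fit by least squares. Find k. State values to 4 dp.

k = -0.6376

Let Y = ln P. Fitting Y = k·h + ln C by least squares:
XᵀX = [[62.0000, 12.0000]; [12.0000, 4]], rhs = [-21.5153, -1.6455]ᵀ  (here Σh = 12.0000, Σ(h)² = 62.0000, Σln P = -1.6455, Σh·ln P = -21.5153).
Solving (det = 104.0000): k = -0.63765, ln C = 1.50157.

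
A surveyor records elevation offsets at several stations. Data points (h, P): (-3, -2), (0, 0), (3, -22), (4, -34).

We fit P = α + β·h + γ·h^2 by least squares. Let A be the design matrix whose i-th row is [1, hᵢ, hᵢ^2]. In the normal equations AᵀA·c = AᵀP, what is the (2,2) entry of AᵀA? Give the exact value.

34

Row 2 ↔ basis h, column 2 ↔ basis h, so (AᵀA)_{2,2} = Σᵢ (h)·(h) = (-3)·(-3) + (0)·(0) + (3)·(3) + (4)·(4) = 34.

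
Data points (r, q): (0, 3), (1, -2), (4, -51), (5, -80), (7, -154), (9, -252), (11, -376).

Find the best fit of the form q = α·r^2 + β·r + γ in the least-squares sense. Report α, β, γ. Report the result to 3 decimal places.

α = -2.993, β = -1.451, γ = 2.683

XᵀX·[α, β, γ]ᵀ = Xᵀq reads: 24485·α + 2593·β + 293·γ = -76272;  2593·α + 293·β + 37·γ = -8088;  293·α + 37·β + 7·γ = -912.
(Σr^2·r^2 = 24485, Σr^2·r = 2593, Σr^2 = 293, Σr·r = 293, Σr = 37, Σ1 = 7, Σr^2·q = -76272, Σr·q = -8088, Σq = -912.)
Inverting the 3×3 Gram matrix, [α, β, γ]ᵀ = [-43711/14602, -21187/14602, 19587/7301]ᵀ.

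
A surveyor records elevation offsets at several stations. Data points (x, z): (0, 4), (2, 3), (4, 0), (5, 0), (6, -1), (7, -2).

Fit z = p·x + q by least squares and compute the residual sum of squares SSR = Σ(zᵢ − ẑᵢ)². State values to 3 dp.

Sums needed: Σx·x = 130, Σx = 24, Σ1 = 6.
Moment sums: Σx·z = -14, Σz = 4.
Normal equations: [[130, 24]; [24, 6]]·[p, q]ᵀ = [-14, 4]ᵀ.
Eliminating q: 6·(row 1) − 24·(row 2) gives 204·p = 6·(-14) − 24·4 = -180, so p = -15/17.
Then q = (4 − 24·(-15/17))/6 = 214/51.
Residuals: -10/51, 29/51, -2/3, 11/51, 5/51, -1/51; SSR = 44/51.

SSR = 0.863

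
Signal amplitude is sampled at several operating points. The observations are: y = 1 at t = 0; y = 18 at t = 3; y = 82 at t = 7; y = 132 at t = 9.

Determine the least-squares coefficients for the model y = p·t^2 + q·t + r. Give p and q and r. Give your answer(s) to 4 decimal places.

Normal-equation sums: Σt^2·t^2 = 9043, Σt^2·t = 1099, Σt^2 = 139, Σt·t = 139, Σt = 19, Σ1 = 4.
And Σt^2·y = 14872, Σt·y = 1816, Σy = 233.
Solving the 3×3 system (Gaussian elimination) gives p = 49/33, q = 2542/2145, r = 731/715.

p = 1.4848, q = 1.1851, r = 1.0224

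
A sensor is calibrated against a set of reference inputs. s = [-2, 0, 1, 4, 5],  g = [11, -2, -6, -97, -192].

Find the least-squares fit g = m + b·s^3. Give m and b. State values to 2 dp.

m = -2.19, b = -1.51

Normal-equation sums: Σ1 = 5, Σs^3 = 182, Σs^3·s^3 = 19786.
And Σg = -286, Σs^3·g = -30302.
Normal equations: [[5, 182]; [182, 19786]]·[m, b]ᵀ = [-286, -30302]ᵀ.
det = 5·19786 − 182² = 65806.
m = ((-286)·19786 − 182·(-30302))/65806 = -5532/2531; b = (5·(-30302) − 182·(-286))/65806 = -49729/32903.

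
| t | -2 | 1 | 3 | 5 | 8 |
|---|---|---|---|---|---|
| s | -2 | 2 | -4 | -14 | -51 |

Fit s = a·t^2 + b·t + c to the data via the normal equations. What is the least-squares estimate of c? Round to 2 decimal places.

c = 2.97

Normal-equation sums: Σt^2·t^2 = 4819, Σt^2·t = 657, Σt^2 = 103, Σt·t = 103, Σt = 15, Σ1 = 5.
And Σt^2·s = -3656, Σt·s = -484, Σs = -69.
Normal equations: [[4819, 657, 103]; [657, 103, 15]; [103, 15, 5]]·[a, b, c]ᵀ = [-3656, -484, -69]ᵀ.
Row-reducing yields a = -2863/3046, b = 76291/88334, c = 131237/44167.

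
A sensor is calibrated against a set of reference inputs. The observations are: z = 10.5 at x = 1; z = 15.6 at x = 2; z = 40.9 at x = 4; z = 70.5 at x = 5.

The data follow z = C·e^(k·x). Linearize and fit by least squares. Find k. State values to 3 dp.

k = 0.477

With ln zᵢ as the transformed response and xᵢ as the regressor:
XᵀX = [[46.0000, 12.0000]; [12.0000, 4]], rhs = [43.9685, 13.0654]ᵀ  (here Σx = 12.0000, Σ(x)² = 46.0000, Σln z = 13.0654, Σx·ln z = 43.9685).
Solving (det = 40.0000): k = 0.47723, ln C = 1.83465.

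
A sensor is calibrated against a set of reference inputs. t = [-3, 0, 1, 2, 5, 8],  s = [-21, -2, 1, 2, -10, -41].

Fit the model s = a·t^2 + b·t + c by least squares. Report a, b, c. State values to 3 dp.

Sums needed: Σt^2·t^2 = 4819, Σt^2·t = 619, Σt^2 = 103, Σt·t = 103, Σt = 13, Σ1 = 6.
Right-hand side: Σt^2·s = -3054, Σt·s = -310, Σs = -71.
MᵀM·[a, b, c]ᵀ = Mᵀs becomes [[4819, 619, 103]; [619, 103, 13]; [103, 13, 6]]·[a, b, c]ᵀ = [-3054, -310, -71]ᵀ.
Inverting the 3×3 Gram matrix, [a, b, c]ᵀ = [-226547/214860, 149989/42972, -46389/35810]ᵀ.

a = -1.054, b = 3.490, c = -1.295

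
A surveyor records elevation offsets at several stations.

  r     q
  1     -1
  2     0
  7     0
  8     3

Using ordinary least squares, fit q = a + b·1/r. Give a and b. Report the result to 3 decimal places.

MᵀM·[a, b]ᵀ = Mᵀq reads: 4·a + (99/56)·b = 2;  (99/56)·a + (4033/3136)·b = -5/8.
Determinant 4·(4033/3136) − (99/56)² = 6331/3136.
a = (2·(4033/3136) − (99/56)·(-5/8))/(6331/3136) = 887/487; b = (4·(-5/8) − (99/56)·2)/(6331/3136) = -1456/487.

a = 1.821, b = -2.990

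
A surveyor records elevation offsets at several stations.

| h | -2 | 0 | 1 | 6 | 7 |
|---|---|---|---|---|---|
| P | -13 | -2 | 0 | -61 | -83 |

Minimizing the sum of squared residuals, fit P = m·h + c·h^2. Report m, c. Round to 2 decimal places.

m = 2.21, c = -2.03

The normal system XᵀX·[m, c]ᵀ = XᵀP is [[90, 552]; [552, 3714]]·[m, c]ᵀ = [-921, -6315]ᵀ.
det = 90·3714 − 552² = 29556.
m = ((-921)·3714 − 552·(-6315))/29556 = 3627/1642; c = (90·(-6315) − 552·(-921))/29556 = -3331/1642.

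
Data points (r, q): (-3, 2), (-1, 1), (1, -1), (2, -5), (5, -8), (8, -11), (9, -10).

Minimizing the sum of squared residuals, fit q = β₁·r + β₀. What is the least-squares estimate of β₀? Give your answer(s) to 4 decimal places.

From the data, Σr·r = 185, Σr = 21, Σ1 = 7.
For Xᵀq: Σr·q = -236, Σq = -32.
XᵀX·[β₁, β₀]ᵀ = Xᵀq becomes [[185, 21]; [21, 7]]·[β₁, β₀]ᵀ = [-236, -32]ᵀ.
Δ = 185·7 − 21² = 854.
β₁ = ((-236)·7 − 21·(-32))/854 = -70/61; β₀ = (185·(-32) − 21·(-236))/854 = -482/427.

β₀ = -1.1288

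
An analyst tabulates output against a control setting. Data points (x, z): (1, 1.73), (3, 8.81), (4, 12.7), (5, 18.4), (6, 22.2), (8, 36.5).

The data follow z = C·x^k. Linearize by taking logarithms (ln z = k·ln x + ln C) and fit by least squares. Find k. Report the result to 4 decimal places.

k = 1.4514

Linearized form: ln z = k·ln x + ln C. From the 6 transformed points,
AᵀA = [[13.2535, 7.9655]; [7.9655, 6]], rhs = [23.6361, 14.8754]ᵀ  (here Σln x = 7.9655, Σ(ln x)² = 13.2535, Σln z = 14.8754, Σln x·ln z = 23.6361).
Solving (det = 16.0713): k = 1.45143, ln C = 0.55232.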